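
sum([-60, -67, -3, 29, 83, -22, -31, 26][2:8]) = 82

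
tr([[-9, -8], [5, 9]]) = diagonal: (-9) + 9
= 0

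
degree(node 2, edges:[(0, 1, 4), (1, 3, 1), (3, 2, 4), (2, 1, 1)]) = incident: (3,2), (2,1)
= 2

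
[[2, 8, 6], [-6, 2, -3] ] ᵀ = [[2, -6], [8, 2], [6, -3]]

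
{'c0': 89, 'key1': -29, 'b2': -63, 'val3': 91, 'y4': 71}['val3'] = 91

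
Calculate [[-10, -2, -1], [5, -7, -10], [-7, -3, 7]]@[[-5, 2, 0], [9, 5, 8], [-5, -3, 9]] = [[37, -27, -25], [-38, 5, -146], [-27, -50, 39]]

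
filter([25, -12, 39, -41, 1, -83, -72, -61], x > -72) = [25, -12, 39, -41, 1, -61]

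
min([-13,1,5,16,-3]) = -13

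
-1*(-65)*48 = 3120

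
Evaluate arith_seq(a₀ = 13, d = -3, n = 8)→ a_0 = 13 + 0*-3 = 13
a_1 = 13 + 1*-3 = 10
a_2 = 13 + 2*-3 = 7
...
= [13, 10, 7, 4, 1, -2, -5, -8]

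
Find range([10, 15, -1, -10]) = 25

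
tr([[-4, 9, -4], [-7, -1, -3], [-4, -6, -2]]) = diagonal: (-4) + (-1) + (-2)
= -7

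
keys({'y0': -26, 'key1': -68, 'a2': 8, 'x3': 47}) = ['y0', 'key1', 'a2', 'x3']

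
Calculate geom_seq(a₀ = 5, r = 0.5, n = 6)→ a_0 = 5*0.5^0 = 5.0
a_1 = 5*0.5^1 = 2.5
a_2 = 5*0.5^2 = 1.25
...
= [5.0, 2.5, 1.25, 0.625, 0.3125, 0.15625]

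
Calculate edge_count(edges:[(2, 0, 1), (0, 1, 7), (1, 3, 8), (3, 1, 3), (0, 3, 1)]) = 5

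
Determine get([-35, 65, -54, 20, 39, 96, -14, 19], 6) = -14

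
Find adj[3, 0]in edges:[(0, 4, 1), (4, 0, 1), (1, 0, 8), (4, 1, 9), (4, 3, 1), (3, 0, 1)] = 1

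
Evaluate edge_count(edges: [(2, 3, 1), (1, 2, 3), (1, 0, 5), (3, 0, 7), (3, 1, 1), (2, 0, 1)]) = 6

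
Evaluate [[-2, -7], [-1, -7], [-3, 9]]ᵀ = [[-2, -1, -3], [-7, -7, 9]]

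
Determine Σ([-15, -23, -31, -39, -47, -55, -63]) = (-15) + (-23) + (-31) + (-39) + (-47) + (-55) + (-63)
= -273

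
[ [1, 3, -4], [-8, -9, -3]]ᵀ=[[1, -8], [3, -9], [-4, -3]]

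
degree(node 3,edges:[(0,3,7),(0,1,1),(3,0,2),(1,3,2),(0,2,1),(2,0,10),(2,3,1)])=incident: (0,3), (3,0), (1,3), (2,3)
= 4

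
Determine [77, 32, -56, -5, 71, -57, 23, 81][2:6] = [-56, -5, 71, -57]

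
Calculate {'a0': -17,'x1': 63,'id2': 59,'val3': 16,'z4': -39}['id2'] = 59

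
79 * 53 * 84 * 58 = 20399064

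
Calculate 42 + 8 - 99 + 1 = -48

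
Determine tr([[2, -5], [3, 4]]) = diagonal: 2 + 4
= 6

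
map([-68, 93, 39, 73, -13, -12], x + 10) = -68+10=-58, 93+10=103, 39+10=49, 73+10=83, -13+10=-3, -12+10=-2
= [-58, 103, 49, 83, -3, -2]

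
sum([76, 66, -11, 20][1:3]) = 55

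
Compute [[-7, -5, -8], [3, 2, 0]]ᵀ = [[-7, 3], [-5, 2], [-8, 0]]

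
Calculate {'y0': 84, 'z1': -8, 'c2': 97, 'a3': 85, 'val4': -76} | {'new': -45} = {'y0': 84, 'z1': -8, 'c2': 97, 'a3': 85, 'val4': -76, 'new': -45}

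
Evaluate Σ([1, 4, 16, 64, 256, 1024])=1 + 4 + 16 + 64 + 256 + 1024
= 1365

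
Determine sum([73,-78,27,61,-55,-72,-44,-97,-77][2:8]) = -180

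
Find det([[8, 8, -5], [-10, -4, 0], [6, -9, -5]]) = -810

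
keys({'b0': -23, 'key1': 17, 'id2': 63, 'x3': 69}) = ['b0', 'key1', 'id2', 'x3']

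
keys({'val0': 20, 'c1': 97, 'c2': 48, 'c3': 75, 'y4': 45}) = ['val0', 'c1', 'c2', 'c3', 'y4']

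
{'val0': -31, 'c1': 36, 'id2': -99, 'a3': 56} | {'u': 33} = {'val0': -31, 'c1': 36, 'id2': -99, 'a3': 56, 'u': 33}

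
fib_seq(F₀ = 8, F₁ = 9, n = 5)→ [8, 9, 17, 26, 43]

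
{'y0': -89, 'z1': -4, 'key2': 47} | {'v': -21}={'y0': -89, 'z1': -4, 'key2': 47, 'v': -21}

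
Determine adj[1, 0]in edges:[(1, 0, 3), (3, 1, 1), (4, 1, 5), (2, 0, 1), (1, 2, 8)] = 3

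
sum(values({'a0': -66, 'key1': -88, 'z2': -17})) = -171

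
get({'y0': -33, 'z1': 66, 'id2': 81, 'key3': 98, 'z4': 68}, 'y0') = -33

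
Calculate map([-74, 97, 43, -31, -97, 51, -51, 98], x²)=(-74)²=5476, (97)²=9409, (43)²=1849, (-31)²=961, (-97)²=9409, (51)²=2601, (-51)²=2601, (98)²=9604
= [5476, 9409, 1849, 961, 9409, 2601, 2601, 9604]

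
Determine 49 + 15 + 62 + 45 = 171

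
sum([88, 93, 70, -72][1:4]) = 91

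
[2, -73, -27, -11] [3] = -11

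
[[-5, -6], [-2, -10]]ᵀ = [[-5, -2], [-6, -10]]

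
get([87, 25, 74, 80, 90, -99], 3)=80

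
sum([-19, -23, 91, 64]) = 113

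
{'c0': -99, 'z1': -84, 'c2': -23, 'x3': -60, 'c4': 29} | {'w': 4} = {'c0': -99, 'z1': -84, 'c2': -23, 'x3': -60, 'c4': 29, 'w': 4}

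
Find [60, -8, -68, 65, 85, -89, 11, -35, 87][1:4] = [-8, -68, 65]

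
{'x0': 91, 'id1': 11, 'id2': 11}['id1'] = 11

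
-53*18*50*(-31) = 1478700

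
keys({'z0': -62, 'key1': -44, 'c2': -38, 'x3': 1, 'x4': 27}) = ['z0', 'key1', 'c2', 'x3', 'x4']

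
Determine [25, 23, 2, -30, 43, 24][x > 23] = keep x where x > 23: 25✓, 23✗, 2✗, -30✗, 43✓, 24✓
= [25, 43, 24]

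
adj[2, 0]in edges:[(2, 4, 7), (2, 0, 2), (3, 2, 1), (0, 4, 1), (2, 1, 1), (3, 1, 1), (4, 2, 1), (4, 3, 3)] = 2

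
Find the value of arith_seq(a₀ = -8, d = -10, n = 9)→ a_0 = -8 + 0*-10 = -8
a_1 = -8 + 1*-10 = -18
a_2 = -8 + 2*-10 = -28
...
= [-8, -18, -28, -38, -48, -58, -68, -78, -88]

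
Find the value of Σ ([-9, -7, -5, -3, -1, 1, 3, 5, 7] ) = (-9) + (-7) + (-5) + (-3) + (-1) + 1 + 3 + 5 + 7
= -9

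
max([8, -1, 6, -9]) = 8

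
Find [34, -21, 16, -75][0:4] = [34, -21, 16, -75]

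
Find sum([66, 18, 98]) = 182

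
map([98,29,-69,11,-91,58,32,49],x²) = [9604, 841, 4761, 121, 8281, 3364, 1024, 2401]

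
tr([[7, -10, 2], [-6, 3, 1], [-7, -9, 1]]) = diagonal: 7 + 3 + 1
= 11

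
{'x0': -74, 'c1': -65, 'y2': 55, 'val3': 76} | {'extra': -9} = {'x0': -74, 'c1': -65, 'y2': 55, 'val3': 76, 'extra': -9}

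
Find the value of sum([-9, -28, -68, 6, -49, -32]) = (-9) + (-28) + (-68) + 6 + (-49) + (-32)
= -180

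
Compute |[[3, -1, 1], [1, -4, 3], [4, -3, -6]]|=94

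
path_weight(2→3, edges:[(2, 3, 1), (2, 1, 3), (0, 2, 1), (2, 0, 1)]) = 1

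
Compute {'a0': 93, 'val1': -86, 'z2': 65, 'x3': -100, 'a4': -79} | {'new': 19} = {'a0': 93, 'val1': -86, 'z2': 65, 'x3': -100, 'a4': -79, 'new': 19}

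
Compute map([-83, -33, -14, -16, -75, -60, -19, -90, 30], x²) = (-83)²=6889, (-33)²=1089, (-14)²=196, (-16)²=256, (-75)²=5625, (-60)²=3600, (-19)²=361, (-90)²=8100, (30)²=900
= [6889, 1089, 196, 256, 5625, 3600, 361, 8100, 900]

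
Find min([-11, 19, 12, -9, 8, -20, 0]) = -20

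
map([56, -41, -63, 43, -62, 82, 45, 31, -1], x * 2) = 56*2=112, -41*2=-82, -63*2=-126, 43*2=86, -62*2=-124, 82*2=164, 45*2=90, 31*2=62, -1*2=-2
= [112, -82, -126, 86, -124, 164, 90, 62, -2]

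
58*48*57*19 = 3015072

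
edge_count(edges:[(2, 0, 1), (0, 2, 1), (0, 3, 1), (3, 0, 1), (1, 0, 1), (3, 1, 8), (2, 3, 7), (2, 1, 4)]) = 8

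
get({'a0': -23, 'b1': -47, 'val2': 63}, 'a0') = -23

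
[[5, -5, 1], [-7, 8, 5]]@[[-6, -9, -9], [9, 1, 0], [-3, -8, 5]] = [[-78, -58, -40], [99, 31, 88]]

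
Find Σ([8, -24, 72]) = 8 + -24 + 72
= 56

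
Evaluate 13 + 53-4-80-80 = -98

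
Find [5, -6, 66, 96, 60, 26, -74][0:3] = [5, -6, 66]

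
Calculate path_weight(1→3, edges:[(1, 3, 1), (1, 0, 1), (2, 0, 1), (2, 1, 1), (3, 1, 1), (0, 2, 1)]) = w(1→3)=1
= 1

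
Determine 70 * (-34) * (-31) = 73780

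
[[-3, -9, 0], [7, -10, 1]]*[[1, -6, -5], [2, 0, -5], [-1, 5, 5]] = [[-21, 18, 60], [-14, -37, 20]]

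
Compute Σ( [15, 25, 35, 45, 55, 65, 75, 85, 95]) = 15 + 25 + 35 + 45 + 55 + 65 + 75 + 85 + 95
= 495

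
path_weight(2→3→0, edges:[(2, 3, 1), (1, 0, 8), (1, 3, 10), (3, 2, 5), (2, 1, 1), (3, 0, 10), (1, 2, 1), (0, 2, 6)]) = 11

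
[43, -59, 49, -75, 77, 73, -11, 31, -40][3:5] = [-75, 77]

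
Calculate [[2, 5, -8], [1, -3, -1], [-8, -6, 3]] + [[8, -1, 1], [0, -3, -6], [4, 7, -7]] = [[10, 4, -7], [1, -6, -7], [-4, 1, -4]]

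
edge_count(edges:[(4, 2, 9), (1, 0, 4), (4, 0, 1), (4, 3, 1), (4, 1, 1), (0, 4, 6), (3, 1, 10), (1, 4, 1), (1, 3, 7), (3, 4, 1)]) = 10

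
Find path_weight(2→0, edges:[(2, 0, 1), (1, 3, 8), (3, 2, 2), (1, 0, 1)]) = w(2→0)=1
= 1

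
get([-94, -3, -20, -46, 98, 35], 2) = -20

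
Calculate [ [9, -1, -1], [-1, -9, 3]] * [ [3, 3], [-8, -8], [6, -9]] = [[29, 44], [87, 42]]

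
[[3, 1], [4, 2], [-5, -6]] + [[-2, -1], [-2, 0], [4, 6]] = [[1, 0], [2, 2], [-1, 0]]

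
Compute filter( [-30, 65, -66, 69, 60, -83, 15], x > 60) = [65, 69]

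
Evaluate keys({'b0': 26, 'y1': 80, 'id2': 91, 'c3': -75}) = ['b0', 'y1', 'id2', 'c3']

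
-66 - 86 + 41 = -111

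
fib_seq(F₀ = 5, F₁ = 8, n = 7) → [5, 8, 13, 21, 34, 55, 89]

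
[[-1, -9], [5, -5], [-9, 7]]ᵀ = [[-1, 5, -9], [-9, -5, 7]]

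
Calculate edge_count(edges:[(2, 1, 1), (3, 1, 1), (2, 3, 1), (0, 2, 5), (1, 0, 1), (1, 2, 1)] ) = 6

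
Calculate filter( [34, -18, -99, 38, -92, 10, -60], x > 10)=keep x where x > 10: 34✓, -18✗, -99✗, 38✓, -92✗, 10✗, -60✗
= [34, 38]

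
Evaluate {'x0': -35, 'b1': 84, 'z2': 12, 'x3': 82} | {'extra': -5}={'x0': -35, 'b1': 84, 'z2': 12, 'x3': 82, 'extra': -5}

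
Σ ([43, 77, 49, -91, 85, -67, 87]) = 183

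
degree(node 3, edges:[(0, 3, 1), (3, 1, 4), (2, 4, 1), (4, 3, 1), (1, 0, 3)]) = incident: (0,3), (3,1), (4,3)
= 3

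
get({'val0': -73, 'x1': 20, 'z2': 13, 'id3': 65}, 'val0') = -73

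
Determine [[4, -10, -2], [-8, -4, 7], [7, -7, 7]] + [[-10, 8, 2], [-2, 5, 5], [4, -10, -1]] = [[-6, -2, 0], [-10, 1, 12], [11, -17, 6]]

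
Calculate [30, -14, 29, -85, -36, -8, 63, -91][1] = -14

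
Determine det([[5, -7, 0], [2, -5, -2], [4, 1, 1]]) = (1)*(5)*det([[-5, -2], [1, 1]]) + (-1)*(-7)*det([[2, -2], [4, 1]]) + (1)*(0)*det([[2, -5], [4, 1]])
= -15 + 70 + 0
= 55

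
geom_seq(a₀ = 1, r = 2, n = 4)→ a_0 = 1*2^0 = 1
a_1 = 1*2^1 = 2
a_2 = 1*2^2 = 4
...
= [1, 2, 4, 8]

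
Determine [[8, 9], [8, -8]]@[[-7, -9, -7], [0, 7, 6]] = C[0][0] = (8)*(-7) + (9)*(0) = -56
C[0][1] = (8)*(-9) + (9)*(7) = -9
C[0][2] = (8)*(-7) + (9)*(6) = -2
C[1][0] = (8)*(-7) + (-8)*(0) = -56
C[1][1] = (8)*(-9) + (-8)*(7) = -128
C[1][2] = (8)*(-7) + (-8)*(6) = -104
= [[-56, -9, -2], [-56, -128, -104]]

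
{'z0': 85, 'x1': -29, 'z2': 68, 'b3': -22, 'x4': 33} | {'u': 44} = {'z0': 85, 'x1': -29, 'z2': 68, 'b3': -22, 'x4': 33, 'u': 44}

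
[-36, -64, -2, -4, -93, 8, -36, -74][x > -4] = keep x where x > -4: -36✗, -64✗, -2✓, -4✗, -93✗, 8✓, -36✗, -74✗
= [-2, 8]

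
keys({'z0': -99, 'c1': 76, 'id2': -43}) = ['z0', 'c1', 'id2']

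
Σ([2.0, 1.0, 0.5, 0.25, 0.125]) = 3.875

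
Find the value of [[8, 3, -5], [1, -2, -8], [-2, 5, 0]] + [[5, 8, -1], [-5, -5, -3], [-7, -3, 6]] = [[13, 11, -6], [-4, -7, -11], [-9, 2, 6]]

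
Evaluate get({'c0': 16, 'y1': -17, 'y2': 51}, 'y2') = 51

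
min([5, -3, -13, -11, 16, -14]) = -14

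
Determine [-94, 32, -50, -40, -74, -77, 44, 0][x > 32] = [44]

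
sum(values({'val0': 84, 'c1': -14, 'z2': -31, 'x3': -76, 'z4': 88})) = 84 + (-14) + (-31) + (-76) + 88
= 51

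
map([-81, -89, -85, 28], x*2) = [-162, -178, -170, 56]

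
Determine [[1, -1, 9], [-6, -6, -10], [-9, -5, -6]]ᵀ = [[1, -6, -9], [-1, -6, -5], [9, -10, -6]]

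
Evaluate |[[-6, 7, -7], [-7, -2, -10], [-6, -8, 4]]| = (1)*(-6)*det([[-2, -10], [-8, 4]]) + (-1)*(7)*det([[-7, -10], [-6, 4]]) + (1)*(-7)*det([[-7, -2], [-6, -8]])
= 528 + 616 + -308
= 836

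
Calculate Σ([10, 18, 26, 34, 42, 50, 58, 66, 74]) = 378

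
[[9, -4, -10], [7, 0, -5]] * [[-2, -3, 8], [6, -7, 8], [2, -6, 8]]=[[-62, 61, -40], [-24, 9, 16]]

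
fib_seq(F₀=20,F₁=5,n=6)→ [20, 5, 25, 30, 55, 85]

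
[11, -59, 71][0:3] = [11, -59, 71]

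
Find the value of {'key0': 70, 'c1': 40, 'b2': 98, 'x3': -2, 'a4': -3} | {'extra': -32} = {'key0': 70, 'c1': 40, 'b2': 98, 'x3': -2, 'a4': -3, 'extra': -32}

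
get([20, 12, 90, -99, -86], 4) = -86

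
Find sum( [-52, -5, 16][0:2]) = slice → [-52, -5]
(-52) + (-5)
= -57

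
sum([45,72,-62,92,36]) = 183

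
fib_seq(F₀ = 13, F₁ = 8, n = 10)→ F_2 = F_1 + F_0 = 21
F_3 = F_2 + F_1 = 29
F_4 = F_3 + F_2 = 50
...
= [13, 8, 21, 29, 50, 79, 129, 208, 337, 545]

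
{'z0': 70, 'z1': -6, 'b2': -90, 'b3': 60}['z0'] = 70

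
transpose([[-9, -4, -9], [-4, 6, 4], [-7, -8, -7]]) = [[-9, -4, -7], [-4, 6, -8], [-9, 4, -7]]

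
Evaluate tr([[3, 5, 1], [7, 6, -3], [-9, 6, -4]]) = diagonal: 3 + 6 + (-4)
= 5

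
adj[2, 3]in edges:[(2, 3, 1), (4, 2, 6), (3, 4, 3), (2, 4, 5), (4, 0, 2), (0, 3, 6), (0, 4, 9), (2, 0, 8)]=1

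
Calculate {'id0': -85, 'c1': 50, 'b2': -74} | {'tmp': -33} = {'id0': -85, 'c1': 50, 'b2': -74, 'tmp': -33}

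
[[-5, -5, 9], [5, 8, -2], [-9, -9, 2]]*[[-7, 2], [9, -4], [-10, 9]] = C[0][0] = (-5)*(-7) + (-5)*(9) + (9)*(-10) = -100
C[0][1] = (-5)*(2) + (-5)*(-4) + (9)*(9) = 91
C[1][0] = (5)*(-7) + (8)*(9) + (-2)*(-10) = 57
C[1][1] = (5)*(2) + (8)*(-4) + (-2)*(9) = -40
C[2][0] = (-9)*(-7) + (-9)*(9) + (2)*(-10) = -38
C[2][1] = (-9)*(2) + (-9)*(-4) + (2)*(9) = 36
= [[-100, 91], [57, -40], [-38, 36]]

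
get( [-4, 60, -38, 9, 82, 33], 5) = 33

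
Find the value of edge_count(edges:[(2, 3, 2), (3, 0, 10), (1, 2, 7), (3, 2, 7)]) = 4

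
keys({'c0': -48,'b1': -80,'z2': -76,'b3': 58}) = ['c0', 'b1', 'z2', 'b3']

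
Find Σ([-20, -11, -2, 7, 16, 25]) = 15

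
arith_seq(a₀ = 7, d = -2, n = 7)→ [7, 5, 3, 1, -1, -3, -5]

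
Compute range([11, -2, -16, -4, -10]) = 27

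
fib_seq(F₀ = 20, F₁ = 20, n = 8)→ F_2 = F_1 + F_0 = 40
F_3 = F_2 + F_1 = 60
F_4 = F_3 + F_2 = 100
...
= [20, 20, 40, 60, 100, 160, 260, 420]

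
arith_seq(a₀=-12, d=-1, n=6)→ [-12, -13, -14, -15, -16, -17]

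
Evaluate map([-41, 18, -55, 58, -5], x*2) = -41*2=-82, 18*2=36, -55*2=-110, 58*2=116, -5*2=-10
= [-82, 36, -110, 116, -10]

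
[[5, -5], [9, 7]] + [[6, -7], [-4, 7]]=[[11, -12], [5, 14]]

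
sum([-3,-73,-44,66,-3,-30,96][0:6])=-87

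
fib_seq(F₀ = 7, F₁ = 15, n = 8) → [7, 15, 22, 37, 59, 96, 155, 251]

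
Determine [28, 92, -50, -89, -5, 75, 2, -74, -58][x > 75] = [92]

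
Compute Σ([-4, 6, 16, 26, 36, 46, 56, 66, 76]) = 324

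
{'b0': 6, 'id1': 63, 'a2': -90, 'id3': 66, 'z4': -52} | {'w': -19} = {'b0': 6, 'id1': 63, 'a2': -90, 'id3': 66, 'z4': -52, 'w': -19}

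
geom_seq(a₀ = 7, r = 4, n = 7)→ a_0 = 7*4^0 = 7
a_1 = 7*4^1 = 28
a_2 = 7*4^2 = 112
...
= [7, 28, 112, 448, 1792, 7168, 28672]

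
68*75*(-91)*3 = -1392300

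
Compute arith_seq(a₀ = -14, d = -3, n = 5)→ a_0 = -14 + 0*-3 = -14
a_1 = -14 + 1*-3 = -17
a_2 = -14 + 2*-3 = -20
...
= [-14, -17, -20, -23, -26]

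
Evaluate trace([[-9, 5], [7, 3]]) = -6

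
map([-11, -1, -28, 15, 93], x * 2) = -11*2=-22, -1*2=-2, -28*2=-56, 15*2=30, 93*2=186
= [-22, -2, -56, 30, 186]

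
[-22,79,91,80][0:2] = [-22, 79]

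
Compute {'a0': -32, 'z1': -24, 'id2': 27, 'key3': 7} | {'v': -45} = {'a0': -32, 'z1': -24, 'id2': 27, 'key3': 7, 'v': -45}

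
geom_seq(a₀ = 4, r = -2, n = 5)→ a_0 = 4*(-2)^0 = 4
a_1 = 4*(-2)^1 = -8
a_2 = 4*(-2)^2 = 16
...
= [4, -8, 16, -32, 64]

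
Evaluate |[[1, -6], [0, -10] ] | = -10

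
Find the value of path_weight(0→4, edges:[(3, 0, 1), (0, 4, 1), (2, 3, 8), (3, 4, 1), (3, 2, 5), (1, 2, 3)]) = w(0→4)=1
= 1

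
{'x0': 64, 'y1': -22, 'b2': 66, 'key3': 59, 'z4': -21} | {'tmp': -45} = {'x0': 64, 'y1': -22, 'b2': 66, 'key3': 59, 'z4': -21, 'tmp': -45}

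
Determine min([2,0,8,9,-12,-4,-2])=-12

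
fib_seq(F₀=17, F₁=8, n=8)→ F_2 = F_1 + F_0 = 25
F_3 = F_2 + F_1 = 33
F_4 = F_3 + F_2 = 58
...
= [17, 8, 25, 33, 58, 91, 149, 240]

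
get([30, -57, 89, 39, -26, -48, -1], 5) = -48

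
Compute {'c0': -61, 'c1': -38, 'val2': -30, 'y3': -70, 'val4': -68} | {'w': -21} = {'c0': -61, 'c1': -38, 'val2': -30, 'y3': -70, 'val4': -68, 'w': -21}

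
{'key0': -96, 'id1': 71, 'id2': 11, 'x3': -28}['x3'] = -28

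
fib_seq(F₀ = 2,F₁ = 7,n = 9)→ [2, 7, 9, 16, 25, 41, 66, 107, 173]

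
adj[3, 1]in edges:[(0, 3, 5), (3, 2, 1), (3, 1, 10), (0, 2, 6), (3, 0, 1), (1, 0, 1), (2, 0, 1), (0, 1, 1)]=10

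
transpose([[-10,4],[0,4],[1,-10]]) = [[-10, 0, 1], [4, 4, -10]]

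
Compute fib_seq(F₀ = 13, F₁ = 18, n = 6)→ F_2 = F_1 + F_0 = 31
F_3 = F_2 + F_1 = 49
F_4 = F_3 + F_2 = 80
...
= [13, 18, 31, 49, 80, 129]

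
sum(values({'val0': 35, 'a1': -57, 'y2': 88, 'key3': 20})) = 86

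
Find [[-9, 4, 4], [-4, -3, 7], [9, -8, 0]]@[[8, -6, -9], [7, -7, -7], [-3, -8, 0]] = C[0][0] = (-9)*(8) + (4)*(7) + (4)*(-3) = -56
C[0][1] = (-9)*(-6) + (4)*(-7) + (4)*(-8) = -6
C[0][2] = (-9)*(-9) + (4)*(-7) + (4)*(0) = 53
C[1][0] = (-4)*(8) + (-3)*(7) + (7)*(-3) = -74
C[1][1] = (-4)*(-6) + (-3)*(-7) + (7)*(-8) = -11
C[1][2] = (-4)*(-9) + (-3)*(-7) + (7)*(0) = 57
... (3 more cells)
= [[-56, -6, 53], [-74, -11, 57], [16, 2, -25]]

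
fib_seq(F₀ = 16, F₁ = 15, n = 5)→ [16, 15, 31, 46, 77]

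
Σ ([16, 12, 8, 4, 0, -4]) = 36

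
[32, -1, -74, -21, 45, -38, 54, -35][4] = 45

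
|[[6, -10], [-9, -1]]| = (6)*(-1) - (-10)*(-9)
= -96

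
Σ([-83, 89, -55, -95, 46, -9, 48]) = -59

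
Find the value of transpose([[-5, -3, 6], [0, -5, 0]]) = [[-5, 0], [-3, -5], [6, 0]]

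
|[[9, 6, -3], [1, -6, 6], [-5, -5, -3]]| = 375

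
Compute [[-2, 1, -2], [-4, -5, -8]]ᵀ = [[-2, -4], [1, -5], [-2, -8]]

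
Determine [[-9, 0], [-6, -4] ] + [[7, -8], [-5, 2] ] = [[-2, -8], [-11, -2]]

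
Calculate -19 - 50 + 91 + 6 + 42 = 70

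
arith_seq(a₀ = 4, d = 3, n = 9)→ [4, 7, 10, 13, 16, 19, 22, 25, 28]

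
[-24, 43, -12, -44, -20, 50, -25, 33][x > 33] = [43, 50]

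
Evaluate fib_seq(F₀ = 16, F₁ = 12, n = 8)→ [16, 12, 28, 40, 68, 108, 176, 284]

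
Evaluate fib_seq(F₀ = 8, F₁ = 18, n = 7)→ F_2 = F_1 + F_0 = 26
F_3 = F_2 + F_1 = 44
F_4 = F_3 + F_2 = 70
...
= [8, 18, 26, 44, 70, 114, 184]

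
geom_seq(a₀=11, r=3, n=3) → a_0 = 11*3^0 = 11
a_1 = 11*3^1 = 33
a_2 = 11*3^2 = 99
= [11, 33, 99]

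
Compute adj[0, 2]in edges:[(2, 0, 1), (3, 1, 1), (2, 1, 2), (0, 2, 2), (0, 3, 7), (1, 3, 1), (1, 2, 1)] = 2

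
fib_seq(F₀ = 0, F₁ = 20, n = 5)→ [0, 20, 20, 40, 60]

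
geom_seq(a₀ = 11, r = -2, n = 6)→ a_0 = 11*(-2)^0 = 11
a_1 = 11*(-2)^1 = -22
a_2 = 11*(-2)^2 = 44
...
= [11, -22, 44, -88, 176, -352]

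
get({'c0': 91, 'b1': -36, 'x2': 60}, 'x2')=60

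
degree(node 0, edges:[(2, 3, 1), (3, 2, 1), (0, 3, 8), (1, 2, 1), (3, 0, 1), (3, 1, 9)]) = incident: (0,3), (3,0)
= 2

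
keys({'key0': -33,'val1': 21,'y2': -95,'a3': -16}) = ['key0', 'val1', 'y2', 'a3']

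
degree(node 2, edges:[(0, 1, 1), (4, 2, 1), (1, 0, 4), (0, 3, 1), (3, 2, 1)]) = incident: (4,2), (3,2)
= 2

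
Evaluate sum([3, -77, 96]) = 3 + (-77) + 96
= 22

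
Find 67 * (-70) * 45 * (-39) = 8230950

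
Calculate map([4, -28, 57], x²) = (4)²=16, (-28)²=784, (57)²=3249
= [16, 784, 3249]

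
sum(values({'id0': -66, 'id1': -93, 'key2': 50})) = (-66) + (-93) + 50
= -109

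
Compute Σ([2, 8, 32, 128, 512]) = 2 + 8 + 32 + 128 + 512
= 682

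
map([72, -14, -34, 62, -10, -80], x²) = [5184, 196, 1156, 3844, 100, 6400]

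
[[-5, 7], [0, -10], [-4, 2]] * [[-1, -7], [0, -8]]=C[0][0] = (-5)*(-1) + (7)*(0) = 5
C[0][1] = (-5)*(-7) + (7)*(-8) = -21
C[1][0] = (0)*(-1) + (-10)*(0) = 0
C[1][1] = (0)*(-7) + (-10)*(-8) = 80
C[2][0] = (-4)*(-1) + (2)*(0) = 4
C[2][1] = (-4)*(-7) + (2)*(-8) = 12
= [[5, -21], [0, 80], [4, 12]]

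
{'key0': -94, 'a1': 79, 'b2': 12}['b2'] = 12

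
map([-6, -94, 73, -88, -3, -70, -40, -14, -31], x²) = [36, 8836, 5329, 7744, 9, 4900, 1600, 196, 961]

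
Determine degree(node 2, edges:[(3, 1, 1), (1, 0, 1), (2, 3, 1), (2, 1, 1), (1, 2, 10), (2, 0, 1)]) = 4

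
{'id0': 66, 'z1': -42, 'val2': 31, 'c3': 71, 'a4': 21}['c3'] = 71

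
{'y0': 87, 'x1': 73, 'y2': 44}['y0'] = 87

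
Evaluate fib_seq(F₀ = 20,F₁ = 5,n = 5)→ F_2 = F_1 + F_0 = 25
F_3 = F_2 + F_1 = 30
F_4 = F_3 + F_2 = 55
= [20, 5, 25, 30, 55]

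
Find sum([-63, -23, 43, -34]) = -77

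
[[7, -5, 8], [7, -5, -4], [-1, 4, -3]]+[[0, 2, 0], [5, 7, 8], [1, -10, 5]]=[[7, -3, 8], [12, 2, 4], [0, -6, 2]]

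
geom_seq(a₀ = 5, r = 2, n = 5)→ [5, 10, 20, 40, 80]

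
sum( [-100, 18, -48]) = (-100) + 18 + (-48)
= -130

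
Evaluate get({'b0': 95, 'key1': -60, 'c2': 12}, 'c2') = 12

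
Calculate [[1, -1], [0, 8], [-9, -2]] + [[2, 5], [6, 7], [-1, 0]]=[[3, 4], [6, 15], [-10, -2]]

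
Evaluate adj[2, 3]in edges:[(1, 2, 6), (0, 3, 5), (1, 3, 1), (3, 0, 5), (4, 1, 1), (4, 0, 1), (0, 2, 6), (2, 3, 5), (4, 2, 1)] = 5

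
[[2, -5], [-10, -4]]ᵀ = [[2, -10], [-5, -4]]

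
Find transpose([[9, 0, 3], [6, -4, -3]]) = [[9, 6], [0, -4], [3, -3]]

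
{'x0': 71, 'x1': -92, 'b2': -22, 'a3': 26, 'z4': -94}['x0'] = 71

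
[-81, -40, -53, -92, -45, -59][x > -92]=[-81, -40, -53, -45, -59]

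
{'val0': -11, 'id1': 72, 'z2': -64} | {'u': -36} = {'val0': -11, 'id1': 72, 'z2': -64, 'u': -36}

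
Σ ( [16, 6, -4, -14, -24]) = -20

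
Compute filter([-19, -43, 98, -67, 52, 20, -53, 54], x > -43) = [-19, 98, 52, 20, 54]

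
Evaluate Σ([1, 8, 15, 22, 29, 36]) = 1 + 8 + 15 + 22 + 29 + 36
= 111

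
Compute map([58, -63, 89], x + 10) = [68, -53, 99]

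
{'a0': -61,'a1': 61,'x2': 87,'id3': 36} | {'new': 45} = {'a0': -61, 'a1': 61, 'x2': 87, 'id3': 36, 'new': 45}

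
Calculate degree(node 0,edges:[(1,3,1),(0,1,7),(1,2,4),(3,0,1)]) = 2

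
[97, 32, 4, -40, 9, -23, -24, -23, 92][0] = 97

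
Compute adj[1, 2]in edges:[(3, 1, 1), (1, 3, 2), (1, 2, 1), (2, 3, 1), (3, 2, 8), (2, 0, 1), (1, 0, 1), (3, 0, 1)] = 1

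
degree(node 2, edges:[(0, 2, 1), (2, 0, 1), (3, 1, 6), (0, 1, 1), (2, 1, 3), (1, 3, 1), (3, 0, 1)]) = incident: (0,2), (2,0), (2,1)
= 3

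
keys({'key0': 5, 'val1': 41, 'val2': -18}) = ['key0', 'val1', 'val2']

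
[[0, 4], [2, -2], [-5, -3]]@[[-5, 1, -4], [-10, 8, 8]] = C[0][0] = (0)*(-5) + (4)*(-10) = -40
C[0][1] = (0)*(1) + (4)*(8) = 32
C[0][2] = (0)*(-4) + (4)*(8) = 32
C[1][0] = (2)*(-5) + (-2)*(-10) = 10
C[1][1] = (2)*(1) + (-2)*(8) = -14
C[1][2] = (2)*(-4) + (-2)*(8) = -24
... (3 more cells)
= [[-40, 32, 32], [10, -14, -24], [55, -29, -4]]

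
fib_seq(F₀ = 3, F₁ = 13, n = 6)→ [3, 13, 16, 29, 45, 74]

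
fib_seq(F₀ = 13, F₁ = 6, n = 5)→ [13, 6, 19, 25, 44]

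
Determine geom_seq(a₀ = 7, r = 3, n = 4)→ a_0 = 7*3^0 = 7
a_1 = 7*3^1 = 21
a_2 = 7*3^2 = 63
...
= [7, 21, 63, 189]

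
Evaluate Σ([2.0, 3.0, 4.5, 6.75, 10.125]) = 26.375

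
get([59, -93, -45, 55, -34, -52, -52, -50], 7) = -50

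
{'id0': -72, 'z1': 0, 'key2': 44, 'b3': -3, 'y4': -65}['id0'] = -72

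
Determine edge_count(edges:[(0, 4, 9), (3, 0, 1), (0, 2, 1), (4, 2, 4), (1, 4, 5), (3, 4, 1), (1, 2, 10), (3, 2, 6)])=8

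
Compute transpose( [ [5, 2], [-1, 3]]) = [[5, -1], [2, 3]]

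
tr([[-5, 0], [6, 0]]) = diagonal: (-5) + 0
= -5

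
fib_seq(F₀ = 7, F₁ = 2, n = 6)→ F_2 = F_1 + F_0 = 9
F_3 = F_2 + F_1 = 11
F_4 = F_3 + F_2 = 20
...
= [7, 2, 9, 11, 20, 31]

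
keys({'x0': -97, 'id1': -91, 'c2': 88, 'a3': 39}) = ['x0', 'id1', 'c2', 'a3']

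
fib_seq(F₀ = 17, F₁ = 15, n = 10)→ [17, 15, 32, 47, 79, 126, 205, 331, 536, 867]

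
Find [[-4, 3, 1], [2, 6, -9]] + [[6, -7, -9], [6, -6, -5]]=[[2, -4, -8], [8, 0, -14]]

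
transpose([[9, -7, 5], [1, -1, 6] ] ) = [[9, 1], [-7, -1], [5, 6]]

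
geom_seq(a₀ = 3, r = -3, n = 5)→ a_0 = 3*(-3)^0 = 3
a_1 = 3*(-3)^1 = -9
a_2 = 3*(-3)^2 = 27
...
= [3, -9, 27, -81, 243]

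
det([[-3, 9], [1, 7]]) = (-3)*(7) - (9)*(1)
= -30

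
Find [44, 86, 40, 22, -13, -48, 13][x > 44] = keep x where x > 44: 44✗, 86✓, 40✗, 22✗, -13✗, -48✗, 13✗
= [86]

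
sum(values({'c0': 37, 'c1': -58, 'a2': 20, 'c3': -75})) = -76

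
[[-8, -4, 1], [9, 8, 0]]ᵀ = [[-8, 9], [-4, 8], [1, 0]]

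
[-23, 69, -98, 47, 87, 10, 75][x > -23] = [69, 47, 87, 10, 75]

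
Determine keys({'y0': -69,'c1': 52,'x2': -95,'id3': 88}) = ['y0', 'c1', 'x2', 'id3']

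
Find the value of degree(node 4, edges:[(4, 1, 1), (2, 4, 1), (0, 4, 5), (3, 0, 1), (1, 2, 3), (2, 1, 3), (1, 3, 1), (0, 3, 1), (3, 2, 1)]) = incident: (4,1), (2,4), (0,4)
= 3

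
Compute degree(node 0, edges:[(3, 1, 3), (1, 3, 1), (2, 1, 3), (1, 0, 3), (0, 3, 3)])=incident: (1,0), (0,3)
= 2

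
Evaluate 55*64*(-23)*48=-3886080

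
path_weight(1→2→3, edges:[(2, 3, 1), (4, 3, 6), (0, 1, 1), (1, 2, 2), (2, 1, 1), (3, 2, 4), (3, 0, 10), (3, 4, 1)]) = 3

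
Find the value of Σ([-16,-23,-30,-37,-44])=(-16) + (-23) + (-30) + (-37) + (-44)
= -150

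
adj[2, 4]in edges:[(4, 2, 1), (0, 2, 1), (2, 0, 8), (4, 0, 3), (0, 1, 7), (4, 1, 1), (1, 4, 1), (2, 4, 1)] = 1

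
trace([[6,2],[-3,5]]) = 11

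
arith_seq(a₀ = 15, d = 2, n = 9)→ a_0 = 15 + 0*2 = 15
a_1 = 15 + 1*2 = 17
a_2 = 15 + 2*2 = 19
...
= [15, 17, 19, 21, 23, 25, 27, 29, 31]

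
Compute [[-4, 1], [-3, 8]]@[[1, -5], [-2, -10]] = [[-6, 10], [-19, -65]]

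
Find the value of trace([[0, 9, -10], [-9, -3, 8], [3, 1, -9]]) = diagonal: 0 + (-3) + (-9)
= -12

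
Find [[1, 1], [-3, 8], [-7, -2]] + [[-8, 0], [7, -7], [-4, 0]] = [[-7, 1], [4, 1], [-11, -2]]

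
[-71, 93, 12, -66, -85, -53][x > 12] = keep x where x > 12: -71✗, 93✓, 12✗, -66✗, -85✗, -53✗
= [93]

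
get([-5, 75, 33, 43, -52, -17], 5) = -17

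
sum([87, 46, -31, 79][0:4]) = 181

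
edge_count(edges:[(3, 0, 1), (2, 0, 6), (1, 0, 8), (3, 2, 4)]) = 4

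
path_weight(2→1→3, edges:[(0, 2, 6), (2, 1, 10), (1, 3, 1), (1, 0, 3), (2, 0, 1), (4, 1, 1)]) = w(2→1)=10 + w(1→3)=1
= 11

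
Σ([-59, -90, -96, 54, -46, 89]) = -148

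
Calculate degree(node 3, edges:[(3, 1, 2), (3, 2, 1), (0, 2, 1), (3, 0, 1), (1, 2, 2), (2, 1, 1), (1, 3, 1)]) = incident: (3,1), (3,2), (3,0), (1,3)
= 4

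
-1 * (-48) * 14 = 672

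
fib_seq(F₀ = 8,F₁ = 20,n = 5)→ F_2 = F_1 + F_0 = 28
F_3 = F_2 + F_1 = 48
F_4 = F_3 + F_2 = 76
= [8, 20, 28, 48, 76]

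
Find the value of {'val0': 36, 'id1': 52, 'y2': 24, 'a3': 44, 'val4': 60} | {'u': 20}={'val0': 36, 'id1': 52, 'y2': 24, 'a3': 44, 'val4': 60, 'u': 20}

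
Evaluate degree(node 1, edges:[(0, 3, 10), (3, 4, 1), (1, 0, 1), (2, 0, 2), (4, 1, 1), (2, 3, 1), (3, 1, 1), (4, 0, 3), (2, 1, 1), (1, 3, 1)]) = 5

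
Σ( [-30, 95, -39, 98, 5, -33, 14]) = 110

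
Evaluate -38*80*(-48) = 145920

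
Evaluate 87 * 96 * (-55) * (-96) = 44098560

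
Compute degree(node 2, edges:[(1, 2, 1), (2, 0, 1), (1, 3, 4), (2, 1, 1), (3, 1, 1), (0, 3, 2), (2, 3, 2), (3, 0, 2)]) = incident: (1,2), (2,0), (2,1), (2,3)
= 4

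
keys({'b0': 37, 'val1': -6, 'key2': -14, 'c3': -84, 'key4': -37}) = ['b0', 'val1', 'key2', 'c3', 'key4']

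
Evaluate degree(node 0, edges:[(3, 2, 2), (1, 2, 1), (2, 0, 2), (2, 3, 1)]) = 1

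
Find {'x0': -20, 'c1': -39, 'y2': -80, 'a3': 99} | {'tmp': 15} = {'x0': -20, 'c1': -39, 'y2': -80, 'a3': 99, 'tmp': 15}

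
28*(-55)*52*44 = -3523520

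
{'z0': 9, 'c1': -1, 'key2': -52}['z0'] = 9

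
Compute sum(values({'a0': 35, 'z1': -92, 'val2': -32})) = -89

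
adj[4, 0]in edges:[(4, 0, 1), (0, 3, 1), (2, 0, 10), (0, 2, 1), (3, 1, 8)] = 1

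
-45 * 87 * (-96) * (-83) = -31194720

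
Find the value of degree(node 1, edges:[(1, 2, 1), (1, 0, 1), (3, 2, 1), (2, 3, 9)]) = incident: (1,2), (1,0)
= 2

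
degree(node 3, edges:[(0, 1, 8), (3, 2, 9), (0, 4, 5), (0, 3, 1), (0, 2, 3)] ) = 2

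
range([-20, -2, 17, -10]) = 37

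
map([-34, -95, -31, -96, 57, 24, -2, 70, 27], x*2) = [-68, -190, -62, -192, 114, 48, -4, 140, 54]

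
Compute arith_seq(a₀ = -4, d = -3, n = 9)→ a_0 = -4 + 0*-3 = -4
a_1 = -4 + 1*-3 = -7
a_2 = -4 + 2*-3 = -10
...
= [-4, -7, -10, -13, -16, -19, -22, -25, -28]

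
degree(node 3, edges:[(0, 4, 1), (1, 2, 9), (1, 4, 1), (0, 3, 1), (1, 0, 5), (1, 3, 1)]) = 2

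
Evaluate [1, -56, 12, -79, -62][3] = -79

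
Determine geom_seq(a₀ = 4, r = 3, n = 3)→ a_0 = 4*3^0 = 4
a_1 = 4*3^1 = 12
a_2 = 4*3^2 = 36
= [4, 12, 36]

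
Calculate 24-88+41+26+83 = 86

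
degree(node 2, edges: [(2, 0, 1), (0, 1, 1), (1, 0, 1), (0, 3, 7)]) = incident: (2,0)
= 1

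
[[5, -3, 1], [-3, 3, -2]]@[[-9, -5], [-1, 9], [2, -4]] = C[0][0] = (5)*(-9) + (-3)*(-1) + (1)*(2) = -40
C[0][1] = (5)*(-5) + (-3)*(9) + (1)*(-4) = -56
C[1][0] = (-3)*(-9) + (3)*(-1) + (-2)*(2) = 20
C[1][1] = (-3)*(-5) + (3)*(9) + (-2)*(-4) = 50
= [[-40, -56], [20, 50]]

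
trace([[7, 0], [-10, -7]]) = diagonal: 7 + (-7)
= 0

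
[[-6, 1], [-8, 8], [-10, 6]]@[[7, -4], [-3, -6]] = [[-45, 18], [-80, -16], [-88, 4]]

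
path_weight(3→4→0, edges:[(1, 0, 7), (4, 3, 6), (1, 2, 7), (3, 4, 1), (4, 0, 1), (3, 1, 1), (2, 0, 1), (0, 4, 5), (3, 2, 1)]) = 2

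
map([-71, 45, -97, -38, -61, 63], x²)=(-71)²=5041, (45)²=2025, (-97)²=9409, (-38)²=1444, (-61)²=3721, (63)²=3969
= [5041, 2025, 9409, 1444, 3721, 3969]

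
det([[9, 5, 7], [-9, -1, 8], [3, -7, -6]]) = (1)*(9)*det([[-1, 8], [-7, -6]]) + (-1)*(5)*det([[-9, 8], [3, -6]]) + (1)*(7)*det([[-9, -1], [3, -7]])
= 558 + -150 + 462
= 870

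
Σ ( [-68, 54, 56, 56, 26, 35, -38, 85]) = (-68) + 54 + 56 + 56 + 26 + 35 + (-38) + 85
= 206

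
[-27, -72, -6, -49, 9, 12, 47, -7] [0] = -27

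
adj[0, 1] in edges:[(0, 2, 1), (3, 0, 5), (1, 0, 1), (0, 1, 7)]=7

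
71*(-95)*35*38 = -8970850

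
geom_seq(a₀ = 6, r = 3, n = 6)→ a_0 = 6*3^0 = 6
a_1 = 6*3^1 = 18
a_2 = 6*3^2 = 54
...
= [6, 18, 54, 162, 486, 1458]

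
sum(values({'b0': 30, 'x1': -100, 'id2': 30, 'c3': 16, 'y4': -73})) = 30 + (-100) + 30 + 16 + (-73)
= -97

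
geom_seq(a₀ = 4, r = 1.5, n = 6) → [4.0, 6.0, 9.0, 13.5, 20.25, 30.375]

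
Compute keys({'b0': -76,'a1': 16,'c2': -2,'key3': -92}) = ['b0', 'a1', 'c2', 'key3']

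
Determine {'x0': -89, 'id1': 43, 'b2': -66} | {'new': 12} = {'x0': -89, 'id1': 43, 'b2': -66, 'new': 12}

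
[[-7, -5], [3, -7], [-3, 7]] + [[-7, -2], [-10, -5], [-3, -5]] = [[-14, -7], [-7, -12], [-6, 2]]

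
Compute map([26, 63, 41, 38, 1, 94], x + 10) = 26+10=36, 63+10=73, 41+10=51, 38+10=48, 1+10=11, 94+10=104
= [36, 73, 51, 48, 11, 104]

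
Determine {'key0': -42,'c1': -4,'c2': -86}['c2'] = -86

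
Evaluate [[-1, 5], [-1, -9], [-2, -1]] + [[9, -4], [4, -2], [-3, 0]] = [[8, 1], [3, -11], [-5, -1]]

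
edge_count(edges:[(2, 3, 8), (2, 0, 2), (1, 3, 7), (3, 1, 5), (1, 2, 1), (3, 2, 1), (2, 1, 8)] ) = 7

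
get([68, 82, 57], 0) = 68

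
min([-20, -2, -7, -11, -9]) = -20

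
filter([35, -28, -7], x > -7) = keep x where x > -7: 35✓, -28✗, -7✗
= [35]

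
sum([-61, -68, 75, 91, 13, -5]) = 45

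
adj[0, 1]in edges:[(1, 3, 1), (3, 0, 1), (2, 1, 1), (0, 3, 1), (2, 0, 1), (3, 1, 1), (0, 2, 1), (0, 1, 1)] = 1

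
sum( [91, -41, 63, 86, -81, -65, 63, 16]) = 132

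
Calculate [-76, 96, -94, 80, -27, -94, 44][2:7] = [-94, 80, -27, -94, 44]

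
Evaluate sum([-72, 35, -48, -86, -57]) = (-72) + 35 + (-48) + (-86) + (-57)
= -228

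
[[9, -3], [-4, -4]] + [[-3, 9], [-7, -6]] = [[6, 6], [-11, -10]]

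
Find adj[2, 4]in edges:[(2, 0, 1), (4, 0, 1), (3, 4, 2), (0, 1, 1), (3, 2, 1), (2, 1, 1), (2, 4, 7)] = 7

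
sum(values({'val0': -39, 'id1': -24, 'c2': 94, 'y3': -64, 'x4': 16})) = (-39) + (-24) + 94 + (-64) + 16
= -17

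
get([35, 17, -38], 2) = -38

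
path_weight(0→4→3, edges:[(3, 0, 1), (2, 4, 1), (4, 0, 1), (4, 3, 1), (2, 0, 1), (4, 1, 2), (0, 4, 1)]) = 2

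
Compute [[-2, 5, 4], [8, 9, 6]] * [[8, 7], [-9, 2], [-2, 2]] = [[-69, 4], [-29, 86]]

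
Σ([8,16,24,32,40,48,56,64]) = 288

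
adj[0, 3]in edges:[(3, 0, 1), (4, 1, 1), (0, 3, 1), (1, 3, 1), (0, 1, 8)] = 1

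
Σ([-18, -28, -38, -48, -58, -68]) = -258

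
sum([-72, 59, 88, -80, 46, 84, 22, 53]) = (-72) + 59 + 88 + (-80) + 46 + 84 + 22 + 53
= 200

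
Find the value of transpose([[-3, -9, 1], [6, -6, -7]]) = [[-3, 6], [-9, -6], [1, -7]]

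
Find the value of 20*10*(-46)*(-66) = 607200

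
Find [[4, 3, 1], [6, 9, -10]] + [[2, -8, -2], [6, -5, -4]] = [[6, -5, -1], [12, 4, -14]]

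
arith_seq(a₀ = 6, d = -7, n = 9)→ [6, -1, -8, -15, -22, -29, -36, -43, -50]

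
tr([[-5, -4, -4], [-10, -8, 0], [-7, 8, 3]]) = -10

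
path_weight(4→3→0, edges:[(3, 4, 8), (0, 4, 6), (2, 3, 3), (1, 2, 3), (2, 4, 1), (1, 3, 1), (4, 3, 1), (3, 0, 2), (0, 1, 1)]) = w(4→3)=1 + w(3→0)=2
= 3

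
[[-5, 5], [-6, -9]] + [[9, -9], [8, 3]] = [[4, -4], [2, -6]]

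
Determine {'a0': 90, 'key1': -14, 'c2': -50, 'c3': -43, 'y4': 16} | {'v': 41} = {'a0': 90, 'key1': -14, 'c2': -50, 'c3': -43, 'y4': 16, 'v': 41}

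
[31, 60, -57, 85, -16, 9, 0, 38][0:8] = [31, 60, -57, 85, -16, 9, 0, 38]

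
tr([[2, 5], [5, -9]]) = -7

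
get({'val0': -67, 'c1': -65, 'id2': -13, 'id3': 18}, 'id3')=18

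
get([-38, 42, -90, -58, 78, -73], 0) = -38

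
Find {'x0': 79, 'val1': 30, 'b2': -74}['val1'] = 30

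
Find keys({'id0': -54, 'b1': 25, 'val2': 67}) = ['id0', 'b1', 'val2']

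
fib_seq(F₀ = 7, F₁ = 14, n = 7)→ [7, 14, 21, 35, 56, 91, 147]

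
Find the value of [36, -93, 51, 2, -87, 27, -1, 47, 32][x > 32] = [36, 51, 47]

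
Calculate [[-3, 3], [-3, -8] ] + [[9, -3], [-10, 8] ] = [[6, 0], [-13, 0]]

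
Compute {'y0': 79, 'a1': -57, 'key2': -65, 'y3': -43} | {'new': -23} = {'y0': 79, 'a1': -57, 'key2': -65, 'y3': -43, 'new': -23}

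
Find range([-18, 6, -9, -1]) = 24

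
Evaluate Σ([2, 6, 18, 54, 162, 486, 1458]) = 2 + 6 + 18 + 54 + 162 + 486 + 1458
= 2186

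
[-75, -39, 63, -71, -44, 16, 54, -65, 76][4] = -44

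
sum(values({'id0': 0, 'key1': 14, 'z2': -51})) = 0 + 14 + (-51)
= -37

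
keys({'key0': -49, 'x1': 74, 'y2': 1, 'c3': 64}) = ['key0', 'x1', 'y2', 'c3']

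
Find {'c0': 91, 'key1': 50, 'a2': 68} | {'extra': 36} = {'c0': 91, 'key1': 50, 'a2': 68, 'extra': 36}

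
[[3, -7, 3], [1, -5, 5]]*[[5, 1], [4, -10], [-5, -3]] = [[-28, 64], [-40, 36]]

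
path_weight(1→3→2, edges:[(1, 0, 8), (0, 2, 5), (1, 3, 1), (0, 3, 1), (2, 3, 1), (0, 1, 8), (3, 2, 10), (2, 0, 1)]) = w(1→3)=1 + w(3→2)=10
= 11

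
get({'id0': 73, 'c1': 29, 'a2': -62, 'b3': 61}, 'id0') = 73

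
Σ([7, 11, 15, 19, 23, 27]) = 102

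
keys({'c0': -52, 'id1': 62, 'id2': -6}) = ['c0', 'id1', 'id2']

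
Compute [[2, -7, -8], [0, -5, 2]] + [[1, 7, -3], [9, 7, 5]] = [[3, 0, -11], [9, 2, 7]]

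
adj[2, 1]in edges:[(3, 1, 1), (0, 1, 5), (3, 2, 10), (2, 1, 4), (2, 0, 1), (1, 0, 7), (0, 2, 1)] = 4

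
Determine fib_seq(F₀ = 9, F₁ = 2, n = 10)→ F_2 = F_1 + F_0 = 11
F_3 = F_2 + F_1 = 13
F_4 = F_3 + F_2 = 24
...
= [9, 2, 11, 13, 24, 37, 61, 98, 159, 257]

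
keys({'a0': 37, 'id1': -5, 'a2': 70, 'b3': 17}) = ['a0', 'id1', 'a2', 'b3']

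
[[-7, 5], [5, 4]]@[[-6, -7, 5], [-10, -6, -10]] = [[-8, 19, -85], [-70, -59, -15]]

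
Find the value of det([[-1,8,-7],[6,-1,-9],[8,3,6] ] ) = (1)*(-1)*det([[-1, -9], [3, 6]]) + (-1)*(8)*det([[6, -9], [8, 6]]) + (1)*(-7)*det([[6, -1], [8, 3]])
= -21 + -864 + -182
= -1067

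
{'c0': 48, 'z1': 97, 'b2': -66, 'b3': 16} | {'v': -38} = {'c0': 48, 'z1': 97, 'b2': -66, 'b3': 16, 'v': -38}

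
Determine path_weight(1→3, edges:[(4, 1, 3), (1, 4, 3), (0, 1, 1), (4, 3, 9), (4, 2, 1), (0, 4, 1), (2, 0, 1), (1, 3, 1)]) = w(1→3)=1
= 1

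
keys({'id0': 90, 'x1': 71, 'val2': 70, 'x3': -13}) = ['id0', 'x1', 'val2', 'x3']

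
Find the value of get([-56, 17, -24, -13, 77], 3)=-13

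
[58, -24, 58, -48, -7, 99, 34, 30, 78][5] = 99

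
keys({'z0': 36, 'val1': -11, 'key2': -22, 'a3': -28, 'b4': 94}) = ['z0', 'val1', 'key2', 'a3', 'b4']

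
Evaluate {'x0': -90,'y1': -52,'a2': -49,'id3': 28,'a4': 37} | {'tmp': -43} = {'x0': -90, 'y1': -52, 'a2': -49, 'id3': 28, 'a4': 37, 'tmp': -43}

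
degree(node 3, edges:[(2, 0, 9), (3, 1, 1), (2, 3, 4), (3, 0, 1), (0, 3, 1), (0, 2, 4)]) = 4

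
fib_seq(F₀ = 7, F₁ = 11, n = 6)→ F_2 = F_1 + F_0 = 18
F_3 = F_2 + F_1 = 29
F_4 = F_3 + F_2 = 47
...
= [7, 11, 18, 29, 47, 76]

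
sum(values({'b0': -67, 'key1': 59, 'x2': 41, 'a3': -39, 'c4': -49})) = -55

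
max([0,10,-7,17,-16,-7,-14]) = 17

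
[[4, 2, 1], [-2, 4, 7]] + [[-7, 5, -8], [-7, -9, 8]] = [[-3, 7, -7], [-9, -5, 15]]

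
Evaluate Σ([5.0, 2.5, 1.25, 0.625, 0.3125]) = 9.6875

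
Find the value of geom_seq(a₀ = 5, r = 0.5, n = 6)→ [5.0, 2.5, 1.25, 0.625, 0.3125, 0.15625]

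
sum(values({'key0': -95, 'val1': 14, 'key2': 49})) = (-95) + 14 + 49
= -32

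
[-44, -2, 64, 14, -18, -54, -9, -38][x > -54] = [-44, -2, 64, 14, -18, -9, -38]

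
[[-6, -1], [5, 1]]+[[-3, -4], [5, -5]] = [[-9, -5], [10, -4]]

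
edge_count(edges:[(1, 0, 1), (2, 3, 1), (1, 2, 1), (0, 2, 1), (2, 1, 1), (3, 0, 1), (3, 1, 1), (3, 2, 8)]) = 8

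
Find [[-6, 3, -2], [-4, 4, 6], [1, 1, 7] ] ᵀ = [[-6, -4, 1], [3, 4, 1], [-2, 6, 7]]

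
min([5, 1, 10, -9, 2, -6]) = -9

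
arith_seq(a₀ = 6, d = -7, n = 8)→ a_0 = 6 + 0*-7 = 6
a_1 = 6 + 1*-7 = -1
a_2 = 6 + 2*-7 = -8
...
= [6, -1, -8, -15, -22, -29, -36, -43]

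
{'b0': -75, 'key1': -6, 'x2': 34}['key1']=-6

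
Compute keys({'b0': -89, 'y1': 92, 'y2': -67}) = ['b0', 'y1', 'y2']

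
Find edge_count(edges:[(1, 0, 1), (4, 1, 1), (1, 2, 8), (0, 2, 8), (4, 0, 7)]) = 5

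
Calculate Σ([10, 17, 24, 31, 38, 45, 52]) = 217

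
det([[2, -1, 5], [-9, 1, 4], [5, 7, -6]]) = -374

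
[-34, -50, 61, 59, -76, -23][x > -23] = keep x where x > -23: -34✗, -50✗, 61✓, 59✓, -76✗, -23✗
= [61, 59]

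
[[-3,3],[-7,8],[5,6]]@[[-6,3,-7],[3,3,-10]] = C[0][0] = (-3)*(-6) + (3)*(3) = 27
C[0][1] = (-3)*(3) + (3)*(3) = 0
C[0][2] = (-3)*(-7) + (3)*(-10) = -9
C[1][0] = (-7)*(-6) + (8)*(3) = 66
C[1][1] = (-7)*(3) + (8)*(3) = 3
C[1][2] = (-7)*(-7) + (8)*(-10) = -31
... (3 more cells)
= [[27, 0, -9], [66, 3, -31], [-12, 33, -95]]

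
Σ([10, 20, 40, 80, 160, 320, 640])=10 + 20 + 40 + 80 + 160 + 320 + 640
= 1270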